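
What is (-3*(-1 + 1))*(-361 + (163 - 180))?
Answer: 0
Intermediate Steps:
(-3*(-1 + 1))*(-361 + (163 - 180)) = (-3*0)*(-361 - 17) = 0*(-378) = 0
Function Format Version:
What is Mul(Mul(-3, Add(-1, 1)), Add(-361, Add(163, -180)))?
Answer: 0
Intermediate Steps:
Mul(Mul(-3, Add(-1, 1)), Add(-361, Add(163, -180))) = Mul(Mul(-3, 0), Add(-361, -17)) = Mul(0, -378) = 0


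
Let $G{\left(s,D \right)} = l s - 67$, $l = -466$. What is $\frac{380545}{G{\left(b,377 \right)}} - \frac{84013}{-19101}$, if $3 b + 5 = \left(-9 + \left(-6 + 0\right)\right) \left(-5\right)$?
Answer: $- \frac{19048979462}{626913921} \approx -30.385$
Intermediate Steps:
$b = \frac{70}{3}$ ($b = - \frac{5}{3} + \frac{\left(-9 + \left(-6 + 0\right)\right) \left(-5\right)}{3} = - \frac{5}{3} + \frac{\left(-9 - 6\right) \left(-5\right)}{3} = - \frac{5}{3} + \frac{\left(-15\right) \left(-5\right)}{3} = - \frac{5}{3} + \frac{1}{3} \cdot 75 = - \frac{5}{3} + 25 = \frac{70}{3} \approx 23.333$)
$G{\left(s,D \right)} = -67 - 466 s$ ($G{\left(s,D \right)} = - 466 s - 67 = -67 - 466 s$)
$\frac{380545}{G{\left(b,377 \right)}} - \frac{84013}{-19101} = \frac{380545}{-67 - \frac{32620}{3}} - \frac{84013}{-19101} = \frac{380545}{-67 - \frac{32620}{3}} - - \frac{84013}{19101} = \frac{380545}{- \frac{32821}{3}} + \frac{84013}{19101} = 380545 \left(- \frac{3}{32821}\right) + \frac{84013}{19101} = - \frac{1141635}{32821} + \frac{84013}{19101} = - \frac{19048979462}{626913921}$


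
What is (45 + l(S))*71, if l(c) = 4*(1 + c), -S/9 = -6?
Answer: 18815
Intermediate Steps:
S = 54 (S = -9*(-6) = 54)
l(c) = 4 + 4*c
(45 + l(S))*71 = (45 + (4 + 4*54))*71 = (45 + (4 + 216))*71 = (45 + 220)*71 = 265*71 = 18815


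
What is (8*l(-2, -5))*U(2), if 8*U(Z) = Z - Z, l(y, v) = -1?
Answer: 0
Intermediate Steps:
U(Z) = 0 (U(Z) = (Z - Z)/8 = (1/8)*0 = 0)
(8*l(-2, -5))*U(2) = (8*(-1))*0 = -8*0 = 0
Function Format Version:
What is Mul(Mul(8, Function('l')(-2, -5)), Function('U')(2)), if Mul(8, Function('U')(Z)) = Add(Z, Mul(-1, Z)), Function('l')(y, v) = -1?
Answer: 0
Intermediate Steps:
Function('U')(Z) = 0 (Function('U')(Z) = Mul(Rational(1, 8), Add(Z, Mul(-1, Z))) = Mul(Rational(1, 8), 0) = 0)
Mul(Mul(8, Function('l')(-2, -5)), Function('U')(2)) = Mul(Mul(8, -1), 0) = Mul(-8, 0) = 0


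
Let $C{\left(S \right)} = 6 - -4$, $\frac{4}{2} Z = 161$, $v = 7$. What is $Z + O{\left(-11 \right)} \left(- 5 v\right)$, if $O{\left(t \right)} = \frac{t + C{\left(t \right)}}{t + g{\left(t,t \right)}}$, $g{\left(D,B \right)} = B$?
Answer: $\frac{868}{11} \approx 78.909$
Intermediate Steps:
$Z = \frac{161}{2}$ ($Z = \frac{1}{2} \cdot 161 = \frac{161}{2} \approx 80.5$)
$C{\left(S \right)} = 10$ ($C{\left(S \right)} = 6 + 4 = 10$)
$O{\left(t \right)} = \frac{10 + t}{2 t}$ ($O{\left(t \right)} = \frac{t + 10}{t + t} = \frac{10 + t}{2 t}$)
$Z + O{\left(-11 \right)} \left(- 5 v\right) = \frac{161}{2} + \frac{10 - 11}{2 \left(-11\right)} \left(\left(-5\right) 7\right) = \frac{161}{2} + \frac{1}{2} \left(- \frac{1}{11}\right) \left(-1\right) \left(-35\right) = \frac{161}{2} + \frac{1}{22} \left(-35\right) = \frac{161}{2} - \frac{35}{22} = \frac{868}{11}$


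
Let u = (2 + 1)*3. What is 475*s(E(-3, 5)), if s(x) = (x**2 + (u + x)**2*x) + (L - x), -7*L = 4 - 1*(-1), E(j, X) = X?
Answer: 3322625/7 ≈ 4.7466e+5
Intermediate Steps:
u = 9 (u = 3*3 = 9)
L = -5/7 (L = -(4 - 1*(-1))/7 = -(4 + 1)/7 = -1/7*5 = -5/7 ≈ -0.71429)
s(x) = -5/7 + x**2 - x + x*(9 + x)**2 (s(x) = (x**2 + (9 + x)**2*x) + (-5/7 - x) = (x**2 + x*(9 + x)**2) + (-5/7 - x) = -5/7 + x**2 - x + x*(9 + x)**2)
475*s(E(-3, 5)) = 475*(-5/7 + 5**3 + 19*5**2 + 80*5) = 475*(-5/7 + 125 + 19*25 + 400) = 475*(-5/7 + 125 + 475 + 400) = 475*(6995/7) = 3322625/7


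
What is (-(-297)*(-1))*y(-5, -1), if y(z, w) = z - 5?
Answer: 2970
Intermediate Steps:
y(z, w) = -5 + z
(-(-297)*(-1))*y(-5, -1) = (-(-297)*(-1))*(-5 - 5) = -27*11*(-10) = -297*(-10) = 2970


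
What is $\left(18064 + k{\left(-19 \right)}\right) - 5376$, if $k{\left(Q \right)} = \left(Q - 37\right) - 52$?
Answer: $12580$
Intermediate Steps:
$k{\left(Q \right)} = -89 + Q$ ($k{\left(Q \right)} = \left(Q - 37\right) - 52 = \left(-37 + Q\right) - 52 = -89 + Q$)
$\left(18064 + k{\left(-19 \right)}\right) - 5376 = \left(18064 - 108\right) - 5376 = 17956 - 5376 = 12580$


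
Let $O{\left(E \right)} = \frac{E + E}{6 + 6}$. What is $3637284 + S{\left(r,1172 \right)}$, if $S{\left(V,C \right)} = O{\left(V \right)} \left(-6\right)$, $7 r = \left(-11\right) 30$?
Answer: $\frac{25461318}{7} \approx 3.6373 \cdot 10^{6}$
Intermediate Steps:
$r = - \frac{330}{7}$ ($r = \frac{\left(-11\right) 30}{7} = \frac{1}{7} \left(-330\right) = - \frac{330}{7} \approx -47.143$)
$O{\left(E \right)} = \frac{E}{6}$ ($O{\left(E \right)} = \frac{2 E}{12} = 2 E \frac{1}{12} = \frac{E}{6}$)
$S{\left(V,C \right)} = - V$ ($S{\left(V,C \right)} = \frac{V}{6} \left(-6\right) = - V$)
$3637284 + S{\left(r,1172 \right)} = 3637284 - - \frac{330}{7} = 3637284 + \frac{330}{7} = \frac{25461318}{7}$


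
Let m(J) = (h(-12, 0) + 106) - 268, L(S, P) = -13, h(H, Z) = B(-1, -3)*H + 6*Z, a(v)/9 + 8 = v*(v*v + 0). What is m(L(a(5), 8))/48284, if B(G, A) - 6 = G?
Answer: -111/24142 ≈ -0.0045978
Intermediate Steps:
B(G, A) = 6 + G
a(v) = -72 + 9*v³ (a(v) = -72 + 9*(v*(v*v + 0)) = -72 + 9*(v*(v² + 0)) = -72 + 9*(v*v²) = -72 + 9*v³)
h(H, Z) = 5*H + 6*Z (h(H, Z) = (6 - 1)*H + 6*Z = 5*H + 6*Z)
m(J) = -222 (m(J) = ((5*(-12) + 6*0) + 106) - 268 = ((-60 + 0) + 106) - 268 = (-60 + 106) - 268 = 46 - 268 = -222)
m(L(a(5), 8))/48284 = -222/48284 = -222*1/48284 = -111/24142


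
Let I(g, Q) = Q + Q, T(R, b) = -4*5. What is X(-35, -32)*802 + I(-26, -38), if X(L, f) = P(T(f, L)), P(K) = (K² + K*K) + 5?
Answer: 645534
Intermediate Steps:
T(R, b) = -20
I(g, Q) = 2*Q
P(K) = 5 + 2*K² (P(K) = (K² + K²) + 5 = 2*K² + 5 = 5 + 2*K²)
X(L, f) = 805 (X(L, f) = 5 + 2*(-20)² = 5 + 2*400 = 5 + 800 = 805)
X(-35, -32)*802 + I(-26, -38) = 805*802 + 2*(-38) = 645610 - 76 = 645534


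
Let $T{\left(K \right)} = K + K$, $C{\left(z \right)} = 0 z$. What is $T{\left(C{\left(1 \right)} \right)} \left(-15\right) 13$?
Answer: $0$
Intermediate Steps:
$C{\left(z \right)} = 0$
$T{\left(K \right)} = 2 K$
$T{\left(C{\left(1 \right)} \right)} \left(-15\right) 13 = 2 \cdot 0 \left(-15\right) 13 = 0 \left(-15\right) 13 = 0 \cdot 13 = 0$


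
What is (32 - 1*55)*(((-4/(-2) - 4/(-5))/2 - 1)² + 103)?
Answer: -59317/25 ≈ -2372.7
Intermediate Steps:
(32 - 1*55)*(((-4/(-2) - 4/(-5))/2 - 1)² + 103) = (32 - 55)*(((-4*(-½) - 4*(-⅕))*(½) - 1)² + 103) = -23*(((2 + ⅘)*(½) - 1)² + 103) = -23*(((14/5)*(½) - 1)² + 103) = -23*((7/5 - 1)² + 103) = -23*((⅖)² + 103) = -23*(4/25 + 103) = -23*2579/25 = -59317/25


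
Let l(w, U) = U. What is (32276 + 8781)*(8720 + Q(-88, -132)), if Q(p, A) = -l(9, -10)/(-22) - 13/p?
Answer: 31504390981/88 ≈ 3.5800e+8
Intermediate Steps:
Q(p, A) = -5/11 - 13/p (Q(p, A) = -1*(-10)/(-22) - 13/p = 10*(-1/22) - 13/p = -5/11 - 13/p)
(32276 + 8781)*(8720 + Q(-88, -132)) = (32276 + 8781)*(8720 + (-5/11 - 13/(-88))) = 41057*(8720 + (-5/11 - 13*(-1/88))) = 41057*(8720 + (-5/11 + 13/88)) = 41057*(8720 - 27/88) = 41057*(767333/88) = 31504390981/88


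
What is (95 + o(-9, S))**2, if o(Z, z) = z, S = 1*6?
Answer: 10201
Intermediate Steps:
S = 6
(95 + o(-9, S))**2 = (95 + 6)**2 = 101**2 = 10201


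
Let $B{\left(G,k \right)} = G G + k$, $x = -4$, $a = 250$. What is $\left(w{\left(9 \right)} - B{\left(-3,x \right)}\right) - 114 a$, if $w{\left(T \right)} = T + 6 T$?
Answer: $-28442$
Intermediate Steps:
$w{\left(T \right)} = 7 T$
$B{\left(G,k \right)} = k + G^{2}$ ($B{\left(G,k \right)} = G^{2} + k = k + G^{2}$)
$\left(w{\left(9 \right)} - B{\left(-3,x \right)}\right) - 114 a = \left(7 \cdot 9 - \left(-4 + \left(-3\right)^{2}\right)\right) - 28500 = \left(63 - \left(-4 + 9\right)\right) - 28500 = \left(63 - 5\right) - 28500 = 58 - 28500 = -28442$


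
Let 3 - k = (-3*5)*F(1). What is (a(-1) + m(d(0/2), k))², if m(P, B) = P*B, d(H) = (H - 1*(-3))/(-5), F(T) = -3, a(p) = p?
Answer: 14641/25 ≈ 585.64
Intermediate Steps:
d(H) = -⅗ - H/5 (d(H) = (H + 3)*(-⅕) = (3 + H)*(-⅕) = -⅗ - H/5)
k = -42 (k = 3 - (-3*5)*(-3) = 3 - (-15)*(-3) = 3 - 1*45 = 3 - 45 = -42)
m(P, B) = B*P
(a(-1) + m(d(0/2), k))² = (-1 - 42*(-⅗ - 0/2))² = (-1 - 42*(-⅗ - ⅕*0))² = (-1 - 42*(-⅗ + 0))² = (-1 - 42*(-⅗))² = (-1 + 126/5)² = (121/5)² = 14641/25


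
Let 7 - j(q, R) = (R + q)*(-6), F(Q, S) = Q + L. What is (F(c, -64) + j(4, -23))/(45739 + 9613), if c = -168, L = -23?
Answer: -149/27676 ≈ -0.0053837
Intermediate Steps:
F(Q, S) = -23 + Q (F(Q, S) = Q - 23 = -23 + Q)
j(q, R) = 7 + 6*R + 6*q (j(q, R) = 7 - (R + q)*(-6) = 7 - (-6*R - 6*q) = 7 + (6*R + 6*q) = 7 + 6*R + 6*q)
(F(c, -64) + j(4, -23))/(45739 + 9613) = ((-23 - 168) + (7 + 6*(-23) + 6*4))/(45739 + 9613) = (-191 + (7 - 138 + 24))/55352 = (-191 - 107)*(1/55352) = -298*1/55352 = -149/27676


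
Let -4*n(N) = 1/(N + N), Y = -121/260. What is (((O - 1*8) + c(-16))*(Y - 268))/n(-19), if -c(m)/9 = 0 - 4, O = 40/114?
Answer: -75198944/65 ≈ -1.1569e+6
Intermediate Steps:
O = 20/57 (O = 40*(1/114) = 20/57 ≈ 0.35088)
Y = -121/260 (Y = -121*1/260 = -121/260 ≈ -0.46538)
c(m) = 36 (c(m) = -9*(0 - 4) = -9*(-4) = 36)
n(N) = -1/(8*N) (n(N) = -1/(4*(N + N)) = -1/(2*N)/4 = -1/(8*N))
(((O - 1*8) + c(-16))*(Y - 268))/n(-19) = (((20/57 - 1*8) + 36)*(-121/260 - 268))/((-⅛/(-19))) = (((20/57 - 8) + 36)*(-69801/260))/((-⅛*(-1/19))) = ((-436/57 + 36)*(-69801/260))/(1/152) = ((1616/57)*(-69801/260))*152 = -9399868/1235*152 = -75198944/65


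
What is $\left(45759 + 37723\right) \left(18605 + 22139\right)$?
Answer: $3401390608$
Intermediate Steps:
$\left(45759 + 37723\right) \left(18605 + 22139\right) = 83482 \cdot 40744 = 3401390608$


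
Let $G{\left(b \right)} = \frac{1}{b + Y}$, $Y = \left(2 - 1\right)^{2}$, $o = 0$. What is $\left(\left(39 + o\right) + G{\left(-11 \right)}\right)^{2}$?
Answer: $\frac{151321}{100} \approx 1513.2$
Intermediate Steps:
$Y = 1$ ($Y = 1^{2} = 1$)
$G{\left(b \right)} = \frac{1}{1 + b}$ ($G{\left(b \right)} = \frac{1}{b + 1} = \frac{1}{1 + b}$)
$\left(\left(39 + o\right) + G{\left(-11 \right)}\right)^{2} = \left(\left(39 + 0\right) + \frac{1}{1 - 11}\right)^{2} = \left(39 + \frac{1}{-10}\right)^{2} = \left(39 - \frac{1}{10}\right)^{2} = \left(\frac{389}{10}\right)^{2} = \frac{151321}{100}$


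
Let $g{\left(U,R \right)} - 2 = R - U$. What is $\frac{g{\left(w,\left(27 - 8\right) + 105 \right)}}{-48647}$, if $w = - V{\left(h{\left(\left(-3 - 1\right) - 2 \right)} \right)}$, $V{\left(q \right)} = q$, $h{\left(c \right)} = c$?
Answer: $- \frac{120}{48647} \approx -0.0024667$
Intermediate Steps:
$w = 6$ ($w = - (\left(-3 - 1\right) - 2) = - (-4 - 2) = \left(-1\right) \left(-6\right) = 6$)
$g{\left(U,R \right)} = 2 + R - U$ ($g{\left(U,R \right)} = 2 + \left(R - U\right) = 2 + R - U$)
$\frac{g{\left(w,\left(27 - 8\right) + 105 \right)}}{-48647} = \frac{2 + \left(\left(27 - 8\right) + 105\right) - 6}{-48647} = \left(2 + \left(19 + 105\right) - 6\right) \left(- \frac{1}{48647}\right) = \left(2 + 124 - 6\right) \left(- \frac{1}{48647}\right) = 120 \left(- \frac{1}{48647}\right) = - \frac{120}{48647}$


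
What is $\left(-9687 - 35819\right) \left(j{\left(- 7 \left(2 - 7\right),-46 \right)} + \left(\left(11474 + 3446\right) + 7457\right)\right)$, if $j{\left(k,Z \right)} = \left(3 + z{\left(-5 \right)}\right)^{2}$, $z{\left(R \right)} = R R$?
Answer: $-1053964466$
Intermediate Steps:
$z{\left(R \right)} = R^{2}$
$j{\left(k,Z \right)} = 784$ ($j{\left(k,Z \right)} = \left(3 + \left(-5\right)^{2}\right)^{2} = \left(3 + 25\right)^{2} = 28^{2} = 784$)
$\left(-9687 - 35819\right) \left(j{\left(- 7 \left(2 - 7\right),-46 \right)} + \left(\left(11474 + 3446\right) + 7457\right)\right) = \left(-9687 - 35819\right) \left(784 + \left(\left(11474 + 3446\right) + 7457\right)\right) = - 45506 \left(784 + \left(14920 + 7457\right)\right) = - 45506 \left(784 + 22377\right) = \left(-45506\right) 23161 = -1053964466$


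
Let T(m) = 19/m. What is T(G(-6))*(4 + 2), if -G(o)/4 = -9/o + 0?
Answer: -19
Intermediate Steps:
G(o) = 36/o (G(o) = -4*(-9/o + 0) = -(-36)/o = 36/o)
T(G(-6))*(4 + 2) = (19/((36/(-6))))*(4 + 2) = (19/((36*(-1/6))))*6 = (19/(-6))*6 = (19*(-1/6))*6 = -19/6*6 = -19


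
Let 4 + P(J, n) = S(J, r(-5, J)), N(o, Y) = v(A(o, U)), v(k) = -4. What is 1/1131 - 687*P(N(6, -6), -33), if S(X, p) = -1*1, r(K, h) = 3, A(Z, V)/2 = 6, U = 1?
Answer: 3884986/1131 ≈ 3435.0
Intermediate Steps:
A(Z, V) = 12 (A(Z, V) = 2*6 = 12)
N(o, Y) = -4
S(X, p) = -1
P(J, n) = -5 (P(J, n) = -4 - 1 = -5)
1/1131 - 687*P(N(6, -6), -33) = 1/1131 - 687*(-5) = 1/1131 + 3435 = 3884986/1131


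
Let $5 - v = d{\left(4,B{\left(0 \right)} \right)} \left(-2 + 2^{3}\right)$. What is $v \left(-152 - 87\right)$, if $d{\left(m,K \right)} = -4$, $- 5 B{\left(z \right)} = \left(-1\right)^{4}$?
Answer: $-6931$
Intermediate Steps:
$B{\left(z \right)} = - \frac{1}{5}$ ($B{\left(z \right)} = - \frac{\left(-1\right)^{4}}{5} = \left(- \frac{1}{5}\right) 1 = - \frac{1}{5}$)
$v = 29$ ($v = 5 - - 4 \left(-2 + 2^{3}\right) = 5 - - 4 \left(-2 + 8\right) = 5 - \left(-4\right) 6 = 5 - -24 = 5 + 24 = 29$)
$v \left(-152 - 87\right) = 29 \left(-152 - 87\right) = 29 \left(-239\right) = -6931$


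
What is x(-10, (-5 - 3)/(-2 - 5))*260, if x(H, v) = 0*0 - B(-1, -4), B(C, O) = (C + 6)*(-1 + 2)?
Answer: -1300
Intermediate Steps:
B(C, O) = 6 + C (B(C, O) = (6 + C)*1 = 6 + C)
x(H, v) = -5 (x(H, v) = 0*0 - (6 - 1) = 0 - 1*5 = 0 - 5 = -5)
x(-10, (-5 - 3)/(-2 - 5))*260 = -5*260 = -1300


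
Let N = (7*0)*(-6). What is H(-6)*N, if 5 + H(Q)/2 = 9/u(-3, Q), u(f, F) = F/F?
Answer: 0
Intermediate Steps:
u(f, F) = 1
N = 0 (N = 0*(-6) = 0)
H(Q) = 8 (H(Q) = -10 + 2*(9/1) = -10 + 2*(9*1) = -10 + 2*9 = -10 + 18 = 8)
H(-6)*N = 8*0 = 0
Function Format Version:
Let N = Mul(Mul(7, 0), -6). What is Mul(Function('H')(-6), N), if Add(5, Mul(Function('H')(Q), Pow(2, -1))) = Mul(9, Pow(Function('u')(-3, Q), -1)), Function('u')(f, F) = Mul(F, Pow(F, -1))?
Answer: 0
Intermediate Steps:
Function('u')(f, F) = 1
N = 0 (N = Mul(0, -6) = 0)
Function('H')(Q) = 8 (Function('H')(Q) = Add(-10, Mul(2, Mul(9, Pow(1, -1)))) = Add(-10, Mul(2, Mul(9, 1))) = Add(-10, Mul(2, 9)) = Add(-10, 18) = 8)
Mul(Function('H')(-6), N) = Mul(8, 0) = 0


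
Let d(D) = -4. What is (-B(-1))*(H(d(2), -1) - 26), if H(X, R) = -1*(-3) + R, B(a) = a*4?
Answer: -96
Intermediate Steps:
B(a) = 4*a
H(X, R) = 3 + R
(-B(-1))*(H(d(2), -1) - 26) = (-4*(-1))*((3 - 1) - 26) = (-1*(-4))*(2 - 26) = 4*(-24) = -96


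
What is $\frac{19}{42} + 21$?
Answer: $\frac{901}{42} \approx 21.452$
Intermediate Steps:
$\frac{19}{42} + 21 = \frac{901}{42}$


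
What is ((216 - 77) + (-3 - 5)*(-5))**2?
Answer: 32041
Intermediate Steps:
((216 - 77) + (-3 - 5)*(-5))**2 = (139 - 8*(-5))**2 = (139 + 40)**2 = 179**2 = 32041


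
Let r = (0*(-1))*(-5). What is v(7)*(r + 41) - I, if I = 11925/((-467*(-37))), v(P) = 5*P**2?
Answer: 173555630/17279 ≈ 10044.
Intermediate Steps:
r = 0 (r = 0*(-5) = 0)
I = 11925/17279 ≈ 0.69014
v(7)*(r + 41) - I = (5*7**2)*(0 + 41) - 1*11925/17279 = (5*49)*41 - 11925/17279 = 245*41 - 11925/17279 = 10045 - 11925/17279 = 173555630/17279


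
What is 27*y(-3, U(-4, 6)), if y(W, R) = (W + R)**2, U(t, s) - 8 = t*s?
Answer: 9747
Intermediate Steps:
U(t, s) = 8 + s*t (U(t, s) = 8 + t*s = 8 + s*t)
y(W, R) = (R + W)**2
27*y(-3, U(-4, 6)) = 27*((8 + 6*(-4)) - 3)**2 = 27*((8 - 24) - 3)**2 = 27*(-16 - 3)**2 = 27*(-19)**2 = 27*361 = 9747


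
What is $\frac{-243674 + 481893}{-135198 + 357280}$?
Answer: $\frac{238219}{222082} \approx 1.0727$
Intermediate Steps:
$\frac{-243674 + 481893}{-135198 + 357280} = \frac{238219}{222082}$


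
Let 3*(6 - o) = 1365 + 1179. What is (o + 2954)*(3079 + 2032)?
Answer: 10794432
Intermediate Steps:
o = -842 (o = 6 - (1365 + 1179)/3 = 6 - 1/3*2544 = 6 - 848 = -842)
(o + 2954)*(3079 + 2032) = (-842 + 2954)*(3079 + 2032) = 2112*5111 = 10794432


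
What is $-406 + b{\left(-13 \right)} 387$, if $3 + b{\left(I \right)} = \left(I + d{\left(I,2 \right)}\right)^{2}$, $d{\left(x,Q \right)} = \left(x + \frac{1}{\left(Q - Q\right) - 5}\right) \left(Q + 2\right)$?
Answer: $\frac{41850092}{25} \approx 1.674 \cdot 10^{6}$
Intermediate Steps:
$d{\left(x,Q \right)} = \left(2 + Q\right) \left(- \frac{1}{5} + x\right)$ ($d{\left(x,Q \right)} = \left(x + \frac{1}{0 - 5}\right) \left(2 + Q\right) = \left(x + \frac{1}{-5}\right) \left(2 + Q\right) = \left(x - \frac{1}{5}\right) \left(2 + Q\right) = \left(- \frac{1}{5} + x\right) \left(2 + Q\right) = \left(2 + Q\right) \left(- \frac{1}{5} + x\right)$)
$b{\left(I \right)} = -3 + \left(- \frac{4}{5} + 5 I\right)^{2}$ ($b{\left(I \right)} = -3 + \left(I + \left(- \frac{2}{5} + 2 I - \frac{2}{5} + 2 I\right)\right)^{2} = -3 + \left(I + \left(- \frac{4}{5} + 4 I\right)\right)^{2} = -3 + \left(- \frac{4}{5} + 5 I\right)^{2}$)
$-406 + b{\left(-13 \right)} 387 = -406 + \left(-3 + \frac{\left(-4 + 25 \left(-13\right)\right)^{2}}{25}\right) 387 = -406 + \left(-3 + \frac{\left(-4 - 325\right)^{2}}{25}\right) 387 = -406 + \left(-3 + \frac{\left(-329\right)^{2}}{25}\right) 387 = -406 + \left(-3 + \frac{1}{25} \cdot 108241\right) 387 = -406 + \left(-3 + \frac{108241}{25}\right) 387 = -406 + \frac{108166}{25} \cdot 387 = -406 + \frac{41860242}{25} = \frac{41850092}{25}$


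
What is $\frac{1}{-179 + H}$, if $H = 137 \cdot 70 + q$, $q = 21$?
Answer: $\frac{1}{9432} \approx 0.00010602$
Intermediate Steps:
$H = 9611$ ($H = 137 \cdot 70 + 21 = 9590 + 21 = 9611$)
$\frac{1}{-179 + H} = \frac{1}{-179 + 9611} = \frac{1}{9432}$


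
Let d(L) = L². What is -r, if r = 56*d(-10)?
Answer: -5600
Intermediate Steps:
r = 5600 (r = 56*(-10)² = 56*100 = 5600)
-r = -1*5600 = -5600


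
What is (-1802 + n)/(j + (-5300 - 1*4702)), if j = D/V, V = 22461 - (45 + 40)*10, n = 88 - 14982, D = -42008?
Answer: 180408628/108097615 ≈ 1.6689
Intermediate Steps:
n = -14894
V = 21611 (V = 22461 - 85*10 = 22461 - 1*850 = 22461 - 850 = 21611)
j = -42008/21611 ≈ -1.9438
(-1802 + n)/(j + (-5300 - 1*4702)) = (-1802 - 14894)/(-42008/21611 + (-5300 - 1*4702)) = -16696/(-42008/21611 + (-5300 - 4702)) = -16696/(-42008/21611 - 10002) = -16696/(-216195230/21611) = -16696*(-21611/216195230) = 180408628/108097615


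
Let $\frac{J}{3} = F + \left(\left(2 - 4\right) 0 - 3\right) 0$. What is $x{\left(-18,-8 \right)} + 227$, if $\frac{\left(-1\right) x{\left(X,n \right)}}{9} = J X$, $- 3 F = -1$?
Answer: $389$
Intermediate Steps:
$F = \frac{1}{3}$ ($F = \left(- \frac{1}{3}\right) \left(-1\right) = \frac{1}{3} \approx 0.33333$)
$J = 1$ ($J = 3 \left(\frac{1}{3} + \left(\left(2 - 4\right) 0 - 3\right) 0\right) = 3 \left(\frac{1}{3} + \left(\left(-2\right) 0 - 3\right) 0\right) = 3 \left(\frac{1}{3} + \left(0 - 3\right) 0\right) = 3 \left(\frac{1}{3} - 0\right) = 3 \left(\frac{1}{3} + 0\right) = 3 \cdot \frac{1}{3} = 1$)
$x{\left(X,n \right)} = - 9 X$ ($x{\left(X,n \right)} = - 9 \cdot 1 X = - 9 X$)
$x{\left(-18,-8 \right)} + 227 = \left(-9\right) \left(-18\right) + 227 = 162 + 227 = 389$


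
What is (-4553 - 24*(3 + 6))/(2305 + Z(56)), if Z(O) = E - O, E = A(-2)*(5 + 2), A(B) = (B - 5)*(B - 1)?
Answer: -4769/2396 ≈ -1.9904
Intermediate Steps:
A(B) = (-1 + B)*(-5 + B) (A(B) = (-5 + B)*(-1 + B) = (-1 + B)*(-5 + B))
E = 147 (E = (5 + (-2)² - 6*(-2))*(5 + 2) = (5 + 4 + 12)*7 = 21*7 = 147)
Z(O) = 147 - O
(-4553 - 24*(3 + 6))/(2305 + Z(56)) = (-4553 - 24*(3 + 6))/(2305 + (147 - 1*56)) = (-4553 - 24*9)/(2305 + (147 - 56)) = (-4553 - 216)/(2305 + 91) = -4769/2396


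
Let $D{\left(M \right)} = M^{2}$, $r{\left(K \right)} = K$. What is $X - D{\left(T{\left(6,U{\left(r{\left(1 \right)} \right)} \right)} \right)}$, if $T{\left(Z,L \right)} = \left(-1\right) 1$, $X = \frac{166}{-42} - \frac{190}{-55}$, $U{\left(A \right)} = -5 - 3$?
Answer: $- \frac{346}{231} \approx -1.4978$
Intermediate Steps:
$U{\left(A \right)} = -8$
$X = - \frac{115}{231}$ ($X = 166 \left(- \frac{1}{42}\right) - - \frac{38}{11} = - \frac{83}{21} + \frac{38}{11} = - \frac{115}{231} \approx -0.49784$)
$T{\left(Z,L \right)} = -1$
$X - D{\left(T{\left(6,U{\left(r{\left(1 \right)} \right)} \right)} \right)} = - \frac{115}{231} - \left(-1\right)^{2} = - \frac{115}{231} - 1 = - \frac{346}{231}$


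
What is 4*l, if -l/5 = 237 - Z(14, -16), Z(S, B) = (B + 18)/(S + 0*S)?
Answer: -33160/7 ≈ -4737.1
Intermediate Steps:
Z(S, B) = (18 + B)/S (Z(S, B) = (18 + B)/(S + 0) = (18 + B)/S)
l = -8290/7 (l = -5*(237 - (18 - 16)/14) = -5*(237 - 2/14) = -5*(237 - 1*1/7) = -5*(237 - 1/7) = -5*1658/7 = -8290/7 ≈ -1184.3)
4*l = 4*(-8290/7) = -33160/7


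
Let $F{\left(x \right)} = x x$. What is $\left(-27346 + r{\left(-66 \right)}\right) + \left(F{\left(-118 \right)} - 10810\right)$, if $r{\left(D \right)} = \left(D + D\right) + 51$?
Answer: $-24313$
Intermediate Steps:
$F{\left(x \right)} = x^{2}$
$r{\left(D \right)} = 51 + 2 D$ ($r{\left(D \right)} = 2 D + 51 = 51 + 2 D$)
$\left(-27346 + r{\left(-66 \right)}\right) + \left(F{\left(-118 \right)} - 10810\right) = \left(-27346 + \left(51 + 2 \left(-66\right)\right)\right) + \left(\left(-118\right)^{2} - 10810\right) = \left(-27346 + \left(51 - 132\right)\right) + \left(13924 - 10810\right) = \left(-27346 - 81\right) + 3114 = -27427 + 3114 = -24313$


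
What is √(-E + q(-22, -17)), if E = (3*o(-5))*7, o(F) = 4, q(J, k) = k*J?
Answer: √290 ≈ 17.029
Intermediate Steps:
q(J, k) = J*k
E = 84 (E = (3*4)*7 = 12*7 = 84)
√(-E + q(-22, -17)) = √(-1*84 - 22*(-17)) = √(-84 + 374) = √290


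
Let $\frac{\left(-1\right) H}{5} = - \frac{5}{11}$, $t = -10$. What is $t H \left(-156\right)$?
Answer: $\frac{39000}{11} \approx 3545.5$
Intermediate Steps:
$H = \frac{25}{11}$ ($H = - 5 \left(- \frac{5}{11}\right) = - 5 \left(\left(-5\right) \frac{1}{11}\right) = \left(-5\right) \left(- \frac{5}{11}\right) = \frac{25}{11} \approx 2.2727$)
$t H \left(-156\right) = \left(-10\right) \frac{25}{11} \left(-156\right) = \left(- \frac{250}{11}\right) \left(-156\right) = \frac{39000}{11}$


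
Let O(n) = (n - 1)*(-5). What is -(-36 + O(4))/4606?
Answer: 51/4606 ≈ 0.011073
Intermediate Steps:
O(n) = 5 - 5*n (O(n) = (-1 + n)*(-5) = 5 - 5*n)
-(-36 + O(4))/4606 = -(-36 + (5 - 5*4))/4606 = -(-36 + (5 - 20))*(1/4606) = -(-36 - 15)*(1/4606) = -1*(-51)*(1/4606) = 51*(1/4606) = 51/4606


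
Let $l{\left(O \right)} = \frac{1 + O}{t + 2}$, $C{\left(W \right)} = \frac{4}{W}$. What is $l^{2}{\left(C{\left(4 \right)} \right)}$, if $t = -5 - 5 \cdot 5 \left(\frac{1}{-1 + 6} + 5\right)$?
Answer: $\frac{4}{17689} \approx 0.00022613$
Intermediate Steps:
$t = -135$ ($t = -5 - 5 \cdot 5 \left(\frac{1}{5} + 5\right) = -5 - 5 \cdot 5 \cdot \frac{26}{5} = -5 - 130 = -135$)
$l{\left(O \right)} = - \frac{1}{133} - \frac{O}{133}$ ($l{\left(O \right)} = \frac{1 + O}{-135 + 2} = \frac{1 + O}{-133} = \left(1 + O\right) \left(- \frac{1}{133}\right) = - \frac{1}{133} - \frac{O}{133}$)
$l^{2}{\left(C{\left(4 \right)} \right)} = \left(- \frac{1}{133} - \frac{4 \cdot \frac{1}{4}}{133}\right)^{2} = \left(- \frac{1}{133} - \frac{1}{133}\right)^{2} = \left(- \frac{2}{133}\right)^{2} = \frac{4}{17689}$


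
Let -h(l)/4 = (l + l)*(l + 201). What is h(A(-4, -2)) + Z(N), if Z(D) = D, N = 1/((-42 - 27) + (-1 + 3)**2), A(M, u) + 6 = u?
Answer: 802879/65 ≈ 12352.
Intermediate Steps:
A(M, u) = -6 + u
N = -1/65 (N = 1/(-69 + 2**2) = 1/(-69 + 4) = 1/(-65) = -1/65 ≈ -0.015385)
h(l) = -8*l*(201 + l) (h(l) = -4*(l + l)*(l + 201) = -4*2*l*(201 + l) = -8*l*(201 + l))
h(A(-4, -2)) + Z(N) = -8*(-6 - 2)*(201 + (-6 - 2)) - 1/65 = -8*(-8)*(201 - 8) - 1/65 = -8*(-8)*193 - 1/65 = 12352 - 1/65 = 802879/65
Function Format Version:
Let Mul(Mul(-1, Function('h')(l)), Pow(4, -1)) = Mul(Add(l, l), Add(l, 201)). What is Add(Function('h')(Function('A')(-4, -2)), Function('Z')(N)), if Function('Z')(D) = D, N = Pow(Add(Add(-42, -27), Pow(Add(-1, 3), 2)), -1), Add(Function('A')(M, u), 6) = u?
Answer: Rational(802879, 65) ≈ 12352.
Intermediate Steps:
Function('A')(M, u) = Add(-6, u)
N = Rational(-1, 65) (N = Pow(Add(-69, Pow(2, 2)), -1) = Pow(Add(-69, 4), -1) = Pow(-65, -1) = Rational(-1, 65) ≈ -0.015385)
Function('h')(l) = Mul(-8, l, Add(201, l)) (Function('h')(l) = Mul(-4, Mul(Add(l, l), Add(l, 201))) = Mul(-4, Mul(Mul(2, l), Add(201, l))) = Mul(-4, Mul(2, l, Add(201, l))) = Mul(-8, l, Add(201, l)))
Add(Function('h')(Function('A')(-4, -2)), Function('Z')(N)) = Add(Mul(-8, Add(-6, -2), Add(201, Add(-6, -2))), Rational(-1, 65)) = Add(Mul(-8, -8, Add(201, -8)), Rational(-1, 65)) = Add(Mul(-8, -8, 193), Rational(-1, 65)) = Add(12352, Rational(-1, 65)) = Rational(802879, 65)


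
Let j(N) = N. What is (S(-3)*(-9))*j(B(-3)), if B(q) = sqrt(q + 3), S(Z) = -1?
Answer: 0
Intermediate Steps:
B(q) = sqrt(3 + q)
(S(-3)*(-9))*j(B(-3)) = (-1*(-9))*sqrt(3 - 3) = 9*sqrt(0) = 9*0 = 0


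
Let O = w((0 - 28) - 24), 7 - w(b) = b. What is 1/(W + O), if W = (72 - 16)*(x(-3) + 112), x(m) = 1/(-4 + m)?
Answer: 1/6323 ≈ 0.00015815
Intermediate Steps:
w(b) = 7 - b
O = 59 (O = 7 - ((0 - 28) - 24) = 7 - (-28 - 24) = 7 - 1*(-52) = 7 + 52 = 59)
W = 6264 (W = (72 - 16)*(1/(-4 - 3) + 112) = 56*(1/(-7) + 112) = 56*(-⅐ + 112) = 56*(783/7) = 6264)
1/(W + O) = 1/(6264 + 59) = 1/6323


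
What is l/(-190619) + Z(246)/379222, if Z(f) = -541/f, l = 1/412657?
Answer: -42555296482115/7338106911829689996 ≈ -5.7992e-6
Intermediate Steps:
l = 1/412657 ≈ 2.4233e-6
l/(-190619) + Z(246)/379222 = (1/412657)/(-190619) - 541/246/379222 = (1/412657)*(-1/190619) - 541*1/246*(1/379222) = -1/78660264683 - 541/246*1/379222 = -1/78660264683 - 541/93288612 = -42555296482115/7338106911829689996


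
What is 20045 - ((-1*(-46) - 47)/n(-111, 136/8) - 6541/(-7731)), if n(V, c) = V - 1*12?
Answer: 6353412937/316971 ≈ 20044.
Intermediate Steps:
n(V, c) = -12 + V (n(V, c) = V - 12 = -12 + V)
20045 - ((-1*(-46) - 47)/n(-111, 136/8) - 6541/(-7731)) = 20045 - ((-1*(-46) - 47)/(-12 - 111) - 6541/(-7731)) = 20045 - ((46 - 47)/(-123) - 6541*(-1/7731)) = 20045 - (-1*(-1/123) + 6541/7731) = 20045 - (1/123 + 6541/7731) = 20045 - 1*270758/316971 = 20045 - 270758/316971 = 6353412937/316971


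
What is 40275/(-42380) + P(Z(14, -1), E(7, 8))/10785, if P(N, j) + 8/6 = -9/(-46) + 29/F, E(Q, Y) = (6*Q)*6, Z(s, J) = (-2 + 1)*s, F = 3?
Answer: -5989260949/6307542540 ≈ -0.94954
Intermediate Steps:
Z(s, J) = -s
E(Q, Y) = 36*Q
P(N, j) = 1177/138 (P(N, j) = -4/3 + (-9/(-46) + 29/3) = -4/3 + (-9*(-1/46) + 29*(1/3)) = -4/3 + (9/46 + 29/3) = -4/3 + 1361/138 = 1177/138)
40275/(-42380) + P(Z(14, -1), E(7, 8))/10785 = 40275/(-42380) + (1177/138)/10785 = 40275*(-1/42380) + (1177/138)*(1/10785) = -8055/8476 + 1177/1488330 = -5989260949/6307542540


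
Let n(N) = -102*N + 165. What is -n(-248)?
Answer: -25461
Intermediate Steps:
n(N) = 165 - 102*N
-n(-248) = -(165 - 102*(-248)) = -(165 + 25296) = -1*25461 = -25461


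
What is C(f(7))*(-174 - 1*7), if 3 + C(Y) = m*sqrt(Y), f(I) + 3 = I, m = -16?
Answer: 6335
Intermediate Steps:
f(I) = -3 + I
C(Y) = -3 - 16*sqrt(Y)
C(f(7))*(-174 - 1*7) = (-3 - 16*sqrt(-3 + 7))*(-174 - 1*7) = (-3 - 16*sqrt(4))*(-174 - 7) = (-3 - 16*2)*(-181) = (-3 - 32)*(-181) = -35*(-181) = 6335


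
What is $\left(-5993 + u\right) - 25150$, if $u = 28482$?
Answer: $-2661$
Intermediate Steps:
$\left(-5993 + u\right) - 25150 = \left(-5993 + 28482\right) - 25150 = 22489 - 25150 = -2661$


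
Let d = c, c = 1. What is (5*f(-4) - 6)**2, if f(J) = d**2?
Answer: 1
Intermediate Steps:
d = 1
f(J) = 1 (f(J) = 1**2 = 1)
(5*f(-4) - 6)**2 = (5*1 - 6)**2 = (5 - 6)**2 = (-1)**2 = 1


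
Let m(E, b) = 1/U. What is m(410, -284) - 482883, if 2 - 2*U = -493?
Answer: -239027083/495 ≈ -4.8288e+5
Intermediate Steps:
U = 495/2 (U = 1 - ½*(-493) = 1 + 493/2 = 495/2 ≈ 247.50)
m(E, b) = 2/495 (m(E, b) = 1/(495/2) = 2/495)
m(410, -284) - 482883 = 2/495 - 482883 = -239027083/495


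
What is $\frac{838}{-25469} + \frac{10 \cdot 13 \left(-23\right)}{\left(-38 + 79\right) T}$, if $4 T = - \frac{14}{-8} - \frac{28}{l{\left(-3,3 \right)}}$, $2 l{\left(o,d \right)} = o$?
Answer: $- \frac{732745718}{51167221} \approx -14.321$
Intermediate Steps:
$l{\left(o,d \right)} = \frac{o}{2}$
$T = \frac{245}{48}$ ($T = \frac{- \frac{14}{-8} - \frac{28}{\frac{1}{2} \left(-3\right)}}{4} = \frac{\left(-14\right) \left(- \frac{1}{8}\right) - \frac{28}{- \frac{3}{2}}}{4} = \frac{\frac{7}{4} - - \frac{56}{3}}{4} = \frac{\frac{7}{4} + \frac{56}{3}}{4} = \frac{1}{4} \cdot \frac{245}{12} = \frac{245}{48} \approx 5.1042$)
$\frac{838}{-25469} + \frac{10 \cdot 13 \left(-23\right)}{\left(-38 + 79\right) T} = \frac{838}{-25469} + \frac{10 \cdot 13 \left(-23\right)}{\left(-38 + 79\right) \frac{245}{48}} = 838 \left(- \frac{1}{25469}\right) + \frac{130 \left(-23\right)}{41 \cdot \frac{245}{48}} = - \frac{838}{25469} - \frac{2990}{\frac{10045}{48}} = - \frac{838}{25469} - \frac{28704}{2009} = - \frac{732745718}{51167221}$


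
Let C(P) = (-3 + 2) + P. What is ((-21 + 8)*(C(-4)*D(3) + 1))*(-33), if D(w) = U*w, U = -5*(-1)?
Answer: -31746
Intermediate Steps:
C(P) = -1 + P
U = 5
D(w) = 5*w
((-21 + 8)*(C(-4)*D(3) + 1))*(-33) = ((-21 + 8)*((-1 - 4)*(5*3) + 1))*(-33) = -13*(-5*15 + 1)*(-33) = -13*(-75 + 1)*(-33) = -13*(-74)*(-33) = 962*(-33) = -31746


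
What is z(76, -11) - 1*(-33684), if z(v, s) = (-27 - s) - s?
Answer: 33679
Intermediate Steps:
z(v, s) = -27 - 2*s
z(76, -11) - 1*(-33684) = (-27 - 2*(-11)) - 1*(-33684) = (-27 + 22) + 33684 = -5 + 33684 = 33679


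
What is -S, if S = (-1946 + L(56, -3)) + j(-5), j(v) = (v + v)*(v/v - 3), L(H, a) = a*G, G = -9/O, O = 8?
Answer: 15381/8 ≈ 1922.6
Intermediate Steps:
G = -9/8 ≈ -1.1250
L(H, a) = -9*a/8 (L(H, a) = a*(-9/8) = -9*a/8)
j(v) = -4*v (j(v) = (2*v)*(1 - 3) = (2*v)*(-2) = -4*v)
S = -15381/8 (S = (-1946 - 9/8*(-3)) - 4*(-5) = (-1946 + 27/8) + 20 = -15541/8 + 20 = -15381/8 ≈ -1922.6)
-S = -1*(-15381/8) = 15381/8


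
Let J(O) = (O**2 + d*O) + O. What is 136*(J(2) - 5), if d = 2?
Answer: 680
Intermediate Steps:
J(O) = O**2 + 3*O (J(O) = (O**2 + 2*O) + O = O**2 + 3*O)
136*(J(2) - 5) = 136*(2*(3 + 2) - 5) = 136*(2*5 - 5) = 136*(10 - 5) = 136*5 = 680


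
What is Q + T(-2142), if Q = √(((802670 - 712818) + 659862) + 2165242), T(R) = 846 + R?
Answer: -1296 + 6*√80971 ≈ 411.32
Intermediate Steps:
Q = 6*√80971 (Q = √((89852 + 659862) + 2165242) = √(749714 + 2165242) = √2914956 = 6*√80971 ≈ 1707.3)
Q + T(-2142) = 6*√80971 + (846 - 2142) = 6*√80971 - 1296 = -1296 + 6*√80971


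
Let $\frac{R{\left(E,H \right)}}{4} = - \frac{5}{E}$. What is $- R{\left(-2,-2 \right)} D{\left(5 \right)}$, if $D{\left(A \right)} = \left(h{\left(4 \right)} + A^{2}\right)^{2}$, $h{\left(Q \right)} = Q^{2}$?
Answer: $-16810$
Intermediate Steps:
$R{\left(E,H \right)} = - \frac{20}{E}$ ($R{\left(E,H \right)} = 4 \left(- \frac{5}{E}\right) = - \frac{20}{E}$)
$D{\left(A \right)} = \left(16 + A^{2}\right)^{2}$ ($D{\left(A \right)} = \left(4^{2} + A^{2}\right)^{2} = \left(16 + A^{2}\right)^{2}$)
$- R{\left(-2,-2 \right)} D{\left(5 \right)} = - \frac{-20}{-2} \left(16 + 5^{2}\right)^{2} = - \frac{\left(-20\right) \left(-1\right)}{2} \left(16 + 25\right)^{2} = \left(-1\right) 10 \cdot 41^{2} = \left(-10\right) 1681 = -16810$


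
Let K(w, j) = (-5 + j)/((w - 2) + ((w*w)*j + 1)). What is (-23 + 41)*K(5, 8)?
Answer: 9/34 ≈ 0.26471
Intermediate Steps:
K(w, j) = (-5 + j)/(-1 + w + j*w²) (K(w, j) = (-5 + j)/((-2 + w) + (w²*j + 1)) = (-5 + j)/((-2 + w) + (j*w² + 1)) = (-5 + j)/((-2 + w) + (1 + j*w²)) = (-5 + j)/(-1 + w + j*w²))
(-23 + 41)*K(5, 8) = (-23 + 41)*((-5 + 8)/(-1 + 5 + 8*5²)) = 18*(3/(-1 + 5 + 8*25)) = 18*(3/(-1 + 5 + 200)) = 18*(3/204) = 18*((1/204)*3) = 18*(1/68) = 9/34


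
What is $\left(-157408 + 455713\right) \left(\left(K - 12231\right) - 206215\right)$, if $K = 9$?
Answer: $-65160849285$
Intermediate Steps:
$\left(-157408 + 455713\right) \left(\left(K - 12231\right) - 206215\right) = \left(-157408 + 455713\right) \left(\left(9 - 12231\right) - 206215\right) = 298305 \left(\left(9 - 12231\right) - 206215\right) = 298305 \left(-12222 - 206215\right) = 298305 \left(-218437\right) = -65160849285$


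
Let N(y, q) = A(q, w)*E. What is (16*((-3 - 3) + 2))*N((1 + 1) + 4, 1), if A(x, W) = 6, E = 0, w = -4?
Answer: 0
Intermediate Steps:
N(y, q) = 0 (N(y, q) = 6*0 = 0)
(16*((-3 - 3) + 2))*N((1 + 1) + 4, 1) = (16*((-3 - 3) + 2))*0 = (16*(-6 + 2))*0 = (16*(-4))*0 = -64*0 = 0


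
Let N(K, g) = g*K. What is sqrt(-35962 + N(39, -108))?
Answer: I*sqrt(40174) ≈ 200.43*I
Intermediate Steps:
N(K, g) = K*g
sqrt(-35962 + N(39, -108)) = sqrt(-35962 + 39*(-108)) = sqrt(-35962 - 4212) = sqrt(-40174) = I*sqrt(40174)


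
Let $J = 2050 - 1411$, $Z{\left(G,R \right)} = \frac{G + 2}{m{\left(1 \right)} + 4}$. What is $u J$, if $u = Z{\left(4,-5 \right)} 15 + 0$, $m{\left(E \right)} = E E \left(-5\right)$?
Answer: $-57510$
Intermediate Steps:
$m{\left(E \right)} = - 5 E^{2}$ ($m{\left(E \right)} = E^{2} \left(-5\right) = - 5 E^{2}$)
$Z{\left(G,R \right)} = -2 - G$ ($Z{\left(G,R \right)} = \frac{G + 2}{- 5 \cdot 1^{2} + 4} = \frac{2 + G}{\left(-5\right) 1 + 4} = \frac{2 + G}{-5 + 4} = \frac{2 + G}{-1} = \left(2 + G\right) \left(-1\right) = -2 - G$)
$u = -90$ ($u = \left(-2 - 4\right) 15 + 0 = \left(-6\right) 15 + 0 = -90 + 0 = -90$)
$J = 639$ ($J = 2050 - 1411 = 639$)
$u J = \left(-90\right) 639 = -57510$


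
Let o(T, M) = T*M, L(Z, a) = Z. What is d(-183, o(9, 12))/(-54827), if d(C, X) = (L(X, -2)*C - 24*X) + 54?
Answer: 22302/54827 ≈ 0.40677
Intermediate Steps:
o(T, M) = M*T
d(C, X) = 54 - 24*X + C*X (d(C, X) = (X*C - 24*X) + 54 = (C*X - 24*X) + 54 = (-24*X + C*X) + 54 = 54 - 24*X + C*X)
d(-183, o(9, 12))/(-54827) = (54 - 288*9 - 2196*9)/(-54827) = (54 - 24*108 - 183*108)*(-1/54827) = (54 - 2592 - 19764)*(-1/54827) = -22302*(-1/54827) = 22302/54827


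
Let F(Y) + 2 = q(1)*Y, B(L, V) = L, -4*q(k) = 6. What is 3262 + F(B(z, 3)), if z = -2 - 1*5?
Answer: 6541/2 ≈ 3270.5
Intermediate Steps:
z = -7 (z = -2 - 5 = -7)
q(k) = -3/2 (q(k) = -¼*6 = -3/2)
F(Y) = -2 - 3*Y/2
3262 + F(B(z, 3)) = 3262 + (-2 - 3/2*(-7)) = 3262 + (-2 + 21/2) = 3262 + 17/2 = 6541/2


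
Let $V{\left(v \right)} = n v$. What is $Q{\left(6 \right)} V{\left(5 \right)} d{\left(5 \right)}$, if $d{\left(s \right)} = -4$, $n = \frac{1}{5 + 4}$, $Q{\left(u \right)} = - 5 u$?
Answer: $\frac{200}{3} \approx 66.667$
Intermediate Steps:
$n = \frac{1}{9} \approx 0.11111$
$V{\left(v \right)} = \frac{v}{9}$
$Q{\left(6 \right)} V{\left(5 \right)} d{\left(5 \right)} = \left(-5\right) 6 \cdot \frac{1}{9} \cdot 5 \left(-4\right) = \left(-30\right) \frac{5}{9} \left(-4\right) = \left(- \frac{50}{3}\right) \left(-4\right) = \frac{200}{3}$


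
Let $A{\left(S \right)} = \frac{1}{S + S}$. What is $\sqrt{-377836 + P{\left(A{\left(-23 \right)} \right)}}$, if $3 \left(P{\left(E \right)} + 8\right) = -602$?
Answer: $\frac{i \sqrt{3402402}}{3} \approx 614.85 i$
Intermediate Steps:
$A{\left(S \right)} = \frac{1}{2 S}$
$P{\left(E \right)} = - \frac{626}{3}$ ($P{\left(E \right)} = -8 + \frac{1}{3} \left(-602\right) = -8 - \frac{602}{3} = - \frac{626}{3}$)
$\sqrt{-377836 + P{\left(A{\left(-23 \right)} \right)}} = \sqrt{-377836 - \frac{626}{3}} = \sqrt{- \frac{1134134}{3}} = \frac{i \sqrt{3402402}}{3}$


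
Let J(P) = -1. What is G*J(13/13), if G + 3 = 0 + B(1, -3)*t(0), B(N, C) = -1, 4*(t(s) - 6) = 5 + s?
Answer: 41/4 ≈ 10.250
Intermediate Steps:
t(s) = 29/4 + s/4 (t(s) = 6 + (5 + s)/4 = 6 + (5/4 + s/4) = 29/4 + s/4)
G = -41/4 (G = -3 + (0 - (29/4 + (1/4)*0)) = -3 + (0 - (29/4 + 0)) = -3 + (0 - 1*29/4) = -3 + (0 - 29/4) = -3 - 29/4 = -41/4 ≈ -10.250)
G*J(13/13) = -41/4*(-1) = 41/4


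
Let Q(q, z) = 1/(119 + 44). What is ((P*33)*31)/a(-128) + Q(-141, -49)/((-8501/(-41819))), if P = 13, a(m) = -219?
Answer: -6139591292/101153399 ≈ -60.696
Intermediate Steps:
Q(q, z) = 1/163
((P*33)*31)/a(-128) + Q(-141, -49)/((-8501/(-41819))) = ((13*33)*31)/(-219) + 1/(163*((-8501/(-41819)))) = (429*31)*(-1/219) + 1/(163*((-8501*(-1/41819)))) = 13299*(-1/219) + 1/(163*(8501/41819)) = -4433/73 + (1/163)*(41819/8501) = -4433/73 + 41819/1385663 = -6139591292/101153399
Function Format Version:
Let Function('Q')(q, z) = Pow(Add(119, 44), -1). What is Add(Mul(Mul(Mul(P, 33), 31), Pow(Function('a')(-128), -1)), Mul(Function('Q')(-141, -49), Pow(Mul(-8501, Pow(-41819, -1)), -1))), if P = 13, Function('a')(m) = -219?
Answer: Rational(-6139591292, 101153399) ≈ -60.696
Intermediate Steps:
Function('Q')(q, z) = Rational(1, 163) (Function('Q')(q, z) = Pow(163, -1) = Rational(1, 163))
Add(Mul(Mul(Mul(P, 33), 31), Pow(Function('a')(-128), -1)), Mul(Function('Q')(-141, -49), Pow(Mul(-8501, Pow(-41819, -1)), -1))) = Add(Mul(Mul(Mul(13, 33), 31), Pow(-219, -1)), Mul(Rational(1, 163), Pow(Mul(-8501, Pow(-41819, -1)), -1))) = Add(Mul(Mul(429, 31), Rational(-1, 219)), Mul(Rational(1, 163), Pow(Mul(-8501, Rational(-1, 41819)), -1))) = Add(Mul(13299, Rational(-1, 219)), Mul(Rational(1, 163), Pow(Rational(8501, 41819), -1))) = Add(Rational(-4433, 73), Mul(Rational(1, 163), Rational(41819, 8501))) = Add(Rational(-4433, 73), Rational(41819, 1385663)) = Rational(-6139591292, 101153399)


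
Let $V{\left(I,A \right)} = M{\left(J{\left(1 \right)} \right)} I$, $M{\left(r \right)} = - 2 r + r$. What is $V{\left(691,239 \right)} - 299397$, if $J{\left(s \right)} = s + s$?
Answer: $-300779$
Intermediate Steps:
$J{\left(s \right)} = 2 s$
$M{\left(r \right)} = - r$
$V{\left(I,A \right)} = - 2 I$ ($V{\left(I,A \right)} = - 2 \cdot 1 I = \left(-1\right) 2 I = - 2 I$)
$V{\left(691,239 \right)} - 299397 = \left(-2\right) 691 - 299397 = -1382 - 299397 = -300779$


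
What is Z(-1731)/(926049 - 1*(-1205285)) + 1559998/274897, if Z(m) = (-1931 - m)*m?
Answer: 1710023059366/292948661299 ≈ 5.8373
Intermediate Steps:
Z(m) = m*(-1931 - m)
Z(-1731)/(926049 - 1*(-1205285)) + 1559998/274897 = (-1*(-1731)*(1931 - 1731))/(926049 - 1*(-1205285)) + 1559998/274897 = (-1*(-1731)*200)/(926049 + 1205285) + 1559998*(1/274897) = 346200/2131334 + 1559998/274897 = 346200*(1/2131334) + 1559998/274897 = 173100/1065667 + 1559998/274897 = 1710023059366/292948661299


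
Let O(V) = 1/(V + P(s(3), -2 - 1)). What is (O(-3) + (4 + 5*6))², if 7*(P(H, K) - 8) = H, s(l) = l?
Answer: 1687401/1444 ≈ 1168.6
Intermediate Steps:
P(H, K) = 8 + H/7
O(V) = 1/(59/7 + V) (O(V) = 1/(V + (8 + (⅐)*3)) = 1/(V + (8 + 3/7)) = 1/(V + 59/7) = 1/(59/7 + V))
(O(-3) + (4 + 5*6))² = (7/(59 + 7*(-3)) + (4 + 5*6))² = (7/(59 - 21) + (4 + 30))² = (7/38 + 34)² = (1299/38)² = 1687401/1444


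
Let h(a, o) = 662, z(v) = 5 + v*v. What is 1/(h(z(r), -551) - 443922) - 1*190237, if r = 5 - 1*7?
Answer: -84324452621/443260 ≈ -1.9024e+5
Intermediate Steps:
r = -2 (r = 5 - 7 = -2)
z(v) = 5 + v²
1/(h(z(r), -551) - 443922) - 1*190237 = 1/(662 - 443922) - 1*190237 = 1/(-443260) - 190237 = -1/443260 - 190237 = -84324452621/443260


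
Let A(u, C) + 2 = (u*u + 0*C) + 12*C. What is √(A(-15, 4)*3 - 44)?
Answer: √769 ≈ 27.731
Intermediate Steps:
A(u, C) = -2 + u² + 12*C (A(u, C) = -2 + ((u*u + 0*C) + 12*C) = -2 + ((u² + 0) + 12*C) = -2 + (u² + 12*C) = -2 + u² + 12*C)
√(A(-15, 4)*3 - 44) = √((-2 + (-15)² + 12*4)*3 - 44) = √((-2 + 225 + 48)*3 - 44) = √(271*3 - 44) = √(813 - 44) = √769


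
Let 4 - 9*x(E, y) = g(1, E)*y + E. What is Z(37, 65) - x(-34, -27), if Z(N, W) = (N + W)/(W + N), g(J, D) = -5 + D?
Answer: 1024/9 ≈ 113.78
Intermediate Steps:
Z(N, W) = 1 (Z(N, W) = (N + W)/(N + W) = 1)
x(E, y) = 4/9 - E/9 - y*(-5 + E)/9 (x(E, y) = 4/9 - ((-5 + E)*y + E)/9 = 4/9 - (y*(-5 + E) + E)/9 = 4/9 - (E + y*(-5 + E))/9 = 4/9 + (-E/9 - y*(-5 + E)/9) = 4/9 - E/9 - y*(-5 + E)/9)
Z(37, 65) - x(-34, -27) = 1 - (4/9 - 1/9*(-34) - 1/9*(-27)*(-5 - 34)) = 1 - (4/9 + 34/9 - 1/9*(-27)*(-39)) = 1 - (4/9 + 34/9 - 117) = 1 - 1*(-1015/9) = 1 + 1015/9 = 1024/9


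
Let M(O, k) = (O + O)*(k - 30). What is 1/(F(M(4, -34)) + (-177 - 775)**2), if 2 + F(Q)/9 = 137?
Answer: 1/907519 ≈ 1.1019e-6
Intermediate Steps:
M(O, k) = 2*O*(-30 + k) (M(O, k) = (2*O)*(-30 + k) = 2*O*(-30 + k))
F(Q) = 1215 (F(Q) = -18 + 9*137 = -18 + 1233 = 1215)
1/(F(M(4, -34)) + (-177 - 775)**2) = 1/(1215 + (-177 - 775)**2) = 1/(1215 + (-952)**2) = 1/(1215 + 906304) = 1/907519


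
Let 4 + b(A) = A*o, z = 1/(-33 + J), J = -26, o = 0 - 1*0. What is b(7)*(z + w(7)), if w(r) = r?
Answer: -1648/59 ≈ -27.932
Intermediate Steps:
o = 0 (o = 0 + 0 = 0)
z = -1/59 (z = 1/(-33 - 26) = 1/(-59) = -1/59 ≈ -0.016949)
b(A) = -4 (b(A) = -4 + A*0 = -4 + 0 = -4)
b(7)*(z + w(7)) = -4*(-1/59 + 7) = -4*412/59 = -1648/59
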